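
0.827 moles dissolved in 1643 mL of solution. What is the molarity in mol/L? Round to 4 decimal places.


Convert volume to liters: V_L = V_mL / 1000.
V_L = 1643 / 1000 = 1.643 L
M = n / V_L = 0.827 / 1.643
M = 0.50334753 mol/L, rounded to 4 dp:

0.5033 mol/L


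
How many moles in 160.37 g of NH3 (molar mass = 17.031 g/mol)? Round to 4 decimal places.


n = mass / M
n = 160.37 / 17.031
n = 9.41635841 mol, rounded to 4 dp:

9.4164 mol


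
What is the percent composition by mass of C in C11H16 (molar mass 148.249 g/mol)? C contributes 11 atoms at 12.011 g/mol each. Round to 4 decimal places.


pct = 100 * (n_elem * M_elem) / M_total
mass_contribution = 11 * 12.011 = 132.121 g/mol
pct = 100 * 132.121 / 148.249
pct = 89.12100588 %, rounded to 4 dp:

89.1210 %


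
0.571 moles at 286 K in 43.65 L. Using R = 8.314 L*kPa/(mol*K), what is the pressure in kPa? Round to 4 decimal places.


PV = nRT, solve for P = nRT / V.
nRT = 0.571 * 8.314 * 286 = 1357.7261
P = 1357.7261 / 43.65
P = 31.1048362 kPa, rounded to 4 dp:

31.1048 kPa


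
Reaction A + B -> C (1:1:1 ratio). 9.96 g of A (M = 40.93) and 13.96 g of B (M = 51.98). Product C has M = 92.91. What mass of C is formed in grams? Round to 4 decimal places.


Find moles of each reactant; the smaller value is the limiting reagent in a 1:1:1 reaction, so moles_C equals moles of the limiter.
n_A = mass_A / M_A = 9.96 / 40.93 = 0.243342 mol
n_B = mass_B / M_B = 13.96 / 51.98 = 0.268565 mol
Limiting reagent: A (smaller), n_limiting = 0.243342 mol
mass_C = n_limiting * M_C = 0.243342 * 92.91
mass_C = 22.60890522 g, rounded to 4 dp:

22.6089 g


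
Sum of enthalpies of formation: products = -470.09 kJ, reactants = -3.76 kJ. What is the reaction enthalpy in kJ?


dH_rxn = sum(dH_f products) - sum(dH_f reactants)
dH_rxn = -470.09 - (-3.76)
dH_rxn = -466.33 kJ:

-466.33 kJ


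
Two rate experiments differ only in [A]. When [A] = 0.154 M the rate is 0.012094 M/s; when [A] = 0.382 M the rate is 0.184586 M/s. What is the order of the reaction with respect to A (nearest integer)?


Rate is proportional to [A]^n, so rate2/rate1 = ([A]2/[A]1)^n. Take logs to solve for n.
rate2/rate1 = 0.184586 / 0.012094 = 15.2626
[A]2/[A]1 = 0.382 / 0.154 = 2.4805
n = ln(15.2626) / ln(2.4805) = 3.0
Nearest integer order:

3


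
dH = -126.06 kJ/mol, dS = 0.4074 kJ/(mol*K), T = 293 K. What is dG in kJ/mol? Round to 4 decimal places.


Gibbs: dG = dH - T*dS (consistent units, dS already in kJ/(mol*K)).
T*dS = 293 * 0.4074 = 119.3682
dG = -126.06 - (119.3682)
dG = -245.4282 kJ/mol, rounded to 4 dp:

-245.4282 kJ/mol


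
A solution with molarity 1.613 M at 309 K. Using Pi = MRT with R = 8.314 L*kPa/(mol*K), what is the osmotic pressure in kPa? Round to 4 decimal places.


Osmotic pressure (van't Hoff): Pi = M*R*T.
RT = 8.314 * 309 = 2569.026
Pi = 1.613 * 2569.026
Pi = 4143.838938 kPa, rounded to 4 dp:

4143.8389 kPa


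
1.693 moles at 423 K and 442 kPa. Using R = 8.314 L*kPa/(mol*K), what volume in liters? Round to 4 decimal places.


PV = nRT, solve for V = nRT / P.
nRT = 1.693 * 8.314 * 423 = 5953.9796
V = 5953.9796 / 442
V = 13.47054208 L, rounded to 4 dp:

13.4705 L


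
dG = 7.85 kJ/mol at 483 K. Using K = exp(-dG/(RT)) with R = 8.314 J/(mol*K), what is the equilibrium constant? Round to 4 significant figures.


dG is in kJ/mol; multiply by 1000 to match R in J/(mol*K).
RT = 8.314 * 483 = 4015.662 J/mol
exponent = -dG*1000 / (RT) = -(7.85*1000) / 4015.662 = -1.9548458
K = exp(-1.9548458)
K = 0.14158631, rounded to 4 significant figures:

0.1416


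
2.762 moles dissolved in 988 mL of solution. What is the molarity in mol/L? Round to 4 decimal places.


Convert volume to liters: V_L = V_mL / 1000.
V_L = 988 / 1000 = 0.988 L
M = n / V_L = 2.762 / 0.988
M = 2.79554656 mol/L, rounded to 4 dp:

2.7955 mol/L


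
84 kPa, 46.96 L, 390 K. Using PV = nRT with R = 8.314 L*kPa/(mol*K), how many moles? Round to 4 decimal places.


PV = nRT, solve for n = PV / (RT).
PV = 84 * 46.96 = 3944.64
RT = 8.314 * 390 = 3242.46
n = 3944.64 / 3242.46
n = 1.2165578 mol, rounded to 4 dp:

1.2166 mol


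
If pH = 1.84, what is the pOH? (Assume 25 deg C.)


At 25 deg C, pH + pOH = 14.
pOH = 14 - pH = 14 - 1.84
pOH = 12.16:

12.16


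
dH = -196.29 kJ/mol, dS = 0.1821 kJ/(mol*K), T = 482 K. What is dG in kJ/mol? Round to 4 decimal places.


Gibbs: dG = dH - T*dS (consistent units, dS already in kJ/(mol*K)).
T*dS = 482 * 0.1821 = 87.7722
dG = -196.29 - (87.7722)
dG = -284.0622 kJ/mol, rounded to 4 dp:

-284.0622 kJ/mol


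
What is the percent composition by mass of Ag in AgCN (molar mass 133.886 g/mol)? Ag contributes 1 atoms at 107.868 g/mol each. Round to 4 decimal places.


pct = 100 * (n_elem * M_elem) / M_total
mass_contribution = 1 * 107.868 = 107.868 g/mol
pct = 100 * 107.868 / 133.886
pct = 80.56704958 %, rounded to 4 dp:

80.5670 %


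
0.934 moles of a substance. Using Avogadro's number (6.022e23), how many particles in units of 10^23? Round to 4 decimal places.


N = n * NA, then divide by 1e23 for the requested units.
N / 1e23 = n * 6.022
N / 1e23 = 0.934 * 6.022
N / 1e23 = 5.624548, rounded to 4 dp:

5.6245


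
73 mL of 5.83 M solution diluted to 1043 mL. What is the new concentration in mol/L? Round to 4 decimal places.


Dilution: M1*V1 = M2*V2, solve for M2.
M2 = M1*V1 / V2
M2 = 5.83 * 73 / 1043
M2 = 425.59 / 1043
M2 = 0.4080441 mol/L, rounded to 4 dp:

0.4080 mol/L


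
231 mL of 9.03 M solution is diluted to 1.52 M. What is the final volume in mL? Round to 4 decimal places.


Dilution: M1*V1 = M2*V2, solve for V2.
V2 = M1*V1 / M2
V2 = 9.03 * 231 / 1.52
V2 = 2085.93 / 1.52
V2 = 1372.32236842 mL, rounded to 4 dp:

1372.3224 mL


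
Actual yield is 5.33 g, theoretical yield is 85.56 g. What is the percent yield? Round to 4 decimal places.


% yield = 100 * actual / theoretical
% yield = 100 * 5.33 / 85.56
% yield = 6.22954652 %, rounded to 4 dp:

6.2295 %


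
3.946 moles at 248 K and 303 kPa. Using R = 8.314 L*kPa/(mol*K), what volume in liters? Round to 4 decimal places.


PV = nRT, solve for V = nRT / P.
nRT = 3.946 * 8.314 * 248 = 8136.1469
V = 8136.1469 / 303
V = 26.85196997 L, rounded to 4 dp:

26.8520 L


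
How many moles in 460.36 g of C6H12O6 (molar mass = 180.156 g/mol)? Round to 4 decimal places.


n = mass / M
n = 460.36 / 180.156
n = 2.55534093 mol, rounded to 4 dp:

2.5553 mol


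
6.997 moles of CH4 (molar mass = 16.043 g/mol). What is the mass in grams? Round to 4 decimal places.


mass = n * M
mass = 6.997 * 16.043
mass = 112.252871 g, rounded to 4 dp:

112.2529 g


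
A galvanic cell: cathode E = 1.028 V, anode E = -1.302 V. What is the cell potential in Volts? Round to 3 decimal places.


Standard cell potential: E_cell = E_cathode - E_anode.
E_cell = 1.028 - (-1.302)
E_cell = 2.33 V, rounded to 3 dp:

2.330 V


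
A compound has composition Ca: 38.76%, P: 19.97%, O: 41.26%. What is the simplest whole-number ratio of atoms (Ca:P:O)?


Assume 100 g of compound, divide each mass% by atomic mass to get moles, then normalize by the smallest to get a raw atom ratio.
Moles per 100 g: Ca: 38.76/40.078 = 0.9671, P: 19.97/30.974 = 0.6447, O: 41.26/15.999 = 2.5789
Raw ratio (divide by min = 0.6447): Ca: 1.5, P: 1.0, O: 4.0
Multiply by 2 to clear fractions: Ca: 3.0 ~= 3, P: 2.0 ~= 2, O: 8.0 ~= 8
Reduce by GCD to get the simplest whole-number ratio:

3:2:8


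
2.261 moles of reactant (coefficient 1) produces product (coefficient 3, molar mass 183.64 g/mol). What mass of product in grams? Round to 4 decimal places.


Use the coefficient ratio to convert reactant moles to product moles, then multiply by the product's molar mass.
moles_P = moles_R * (coeff_P / coeff_R) = 2.261 * (3/1) = 6.783
mass_P = moles_P * M_P = 6.783 * 183.64
mass_P = 1245.63012 g, rounded to 4 dp:

1245.6301 g


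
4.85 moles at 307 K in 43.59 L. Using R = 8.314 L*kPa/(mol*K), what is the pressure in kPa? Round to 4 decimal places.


PV = nRT, solve for P = nRT / V.
nRT = 4.85 * 8.314 * 307 = 12379.1303
P = 12379.1303 / 43.59
P = 283.99014223 kPa, rounded to 4 dp:

283.9901 kPa


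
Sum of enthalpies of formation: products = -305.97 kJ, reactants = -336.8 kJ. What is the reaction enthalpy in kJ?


dH_rxn = sum(dH_f products) - sum(dH_f reactants)
dH_rxn = -305.97 - (-336.8)
dH_rxn = 30.83 kJ:

30.83 kJ


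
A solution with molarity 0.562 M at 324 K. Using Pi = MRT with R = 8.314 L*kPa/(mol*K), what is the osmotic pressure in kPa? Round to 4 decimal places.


Osmotic pressure (van't Hoff): Pi = M*R*T.
RT = 8.314 * 324 = 2693.736
Pi = 0.562 * 2693.736
Pi = 1513.879632 kPa, rounded to 4 dp:

1513.8796 kPa


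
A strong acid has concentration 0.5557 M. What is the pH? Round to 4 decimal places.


A strong acid dissociates completely, so [H+] equals the given concentration.
pH = -log10([H+]) = -log10(0.5557)
pH = 0.2551596, rounded to 4 dp:

0.2552


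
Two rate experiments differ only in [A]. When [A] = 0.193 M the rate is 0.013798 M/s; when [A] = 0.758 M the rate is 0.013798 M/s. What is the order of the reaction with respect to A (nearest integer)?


Rate is proportional to [A]^n, so rate2/rate1 = ([A]2/[A]1)^n. Take logs to solve for n.
rate2/rate1 = 0.013798 / 0.013798 = 1.0
[A]2/[A]1 = 0.758 / 0.193 = 3.9275
n = ln(1.0) / ln(3.9275) = 0.0
Nearest integer order:

0


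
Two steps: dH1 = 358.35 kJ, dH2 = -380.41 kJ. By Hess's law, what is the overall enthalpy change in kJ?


Hess's law: enthalpy is a state function, so add the step enthalpies.
dH_total = dH1 + dH2 = 358.35 + (-380.41)
dH_total = -22.06 kJ:

-22.06 kJ


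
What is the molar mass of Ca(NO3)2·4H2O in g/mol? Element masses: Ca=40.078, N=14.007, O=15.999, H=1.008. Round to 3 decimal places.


M = sum(count * atomic_mass) over atoms.
M = 1*40.078 + 2*14.007 + 10*15.999 + 8*1.008
M = 40.078 + 28.014 + 159.99 + 8.064
M = 236.146 g/mol, rounded to 3 dp:

236.146 g/mol


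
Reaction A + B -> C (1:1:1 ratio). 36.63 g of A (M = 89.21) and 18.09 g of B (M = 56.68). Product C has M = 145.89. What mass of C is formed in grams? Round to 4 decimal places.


Find moles of each reactant; the smaller value is the limiting reagent in a 1:1:1 reaction, so moles_C equals moles of the limiter.
n_A = mass_A / M_A = 36.63 / 89.21 = 0.410604 mol
n_B = mass_B / M_B = 18.09 / 56.68 = 0.31916 mol
Limiting reagent: B (smaller), n_limiting = 0.31916 mol
mass_C = n_limiting * M_C = 0.31916 * 145.89
mass_C = 46.5622524 g, rounded to 4 dp:

46.5623 g


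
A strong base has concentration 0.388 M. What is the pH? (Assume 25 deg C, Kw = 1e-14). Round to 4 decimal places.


A strong base dissociates completely, so [OH-] equals the given concentration.
pOH = -log10([OH-]) = -log10(0.388) = 0.411168
pH = 14 - pOH = 14 - 0.411168
pH = 13.588832, rounded to 4 dp:

13.5888


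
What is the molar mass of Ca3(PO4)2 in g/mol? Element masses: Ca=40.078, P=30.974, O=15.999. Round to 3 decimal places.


M = sum(count * atomic_mass) over atoms.
M = 3*40.078 + 2*30.974 + 8*15.999
M = 120.234 + 61.948 + 127.992
M = 310.174 g/mol, rounded to 3 dp:

310.174 g/mol


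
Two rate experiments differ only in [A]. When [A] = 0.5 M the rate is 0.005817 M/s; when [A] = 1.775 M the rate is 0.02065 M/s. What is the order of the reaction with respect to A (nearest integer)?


Rate is proportional to [A]^n, so rate2/rate1 = ([A]2/[A]1)^n. Take logs to solve for n.
rate2/rate1 = 0.02065 / 0.005817 = 3.5499
[A]2/[A]1 = 1.775 / 0.5 = 3.55
n = ln(3.5499) / ln(3.55) = 1.0
Nearest integer order:

1


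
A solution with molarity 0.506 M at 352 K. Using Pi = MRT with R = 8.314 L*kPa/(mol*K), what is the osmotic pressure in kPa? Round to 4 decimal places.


Osmotic pressure (van't Hoff): Pi = M*R*T.
RT = 8.314 * 352 = 2926.528
Pi = 0.506 * 2926.528
Pi = 1480.823168 kPa, rounded to 4 dp:

1480.8232 kPa


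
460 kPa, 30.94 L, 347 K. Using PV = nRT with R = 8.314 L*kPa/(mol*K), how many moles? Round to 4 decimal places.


PV = nRT, solve for n = PV / (RT).
PV = 460 * 30.94 = 14232.4
RT = 8.314 * 347 = 2884.958
n = 14232.4 / 2884.958
n = 4.93331272 mol, rounded to 4 dp:

4.9333 mol


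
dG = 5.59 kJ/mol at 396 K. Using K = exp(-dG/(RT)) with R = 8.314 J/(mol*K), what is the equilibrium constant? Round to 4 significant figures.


dG is in kJ/mol; multiply by 1000 to match R in J/(mol*K).
RT = 8.314 * 396 = 3292.344 J/mol
exponent = -dG*1000 / (RT) = -(5.59*1000) / 3292.344 = -1.69787847
K = exp(-1.69787847)
K = 0.1830715, rounded to 4 significant figures:

0.1831


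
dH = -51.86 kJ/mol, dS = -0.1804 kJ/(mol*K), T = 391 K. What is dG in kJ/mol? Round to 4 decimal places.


Gibbs: dG = dH - T*dS (consistent units, dS already in kJ/(mol*K)).
T*dS = 391 * -0.1804 = -70.5364
dG = -51.86 - (-70.5364)
dG = 18.6764 kJ/mol, rounded to 4 dp:

18.6764 kJ/mol


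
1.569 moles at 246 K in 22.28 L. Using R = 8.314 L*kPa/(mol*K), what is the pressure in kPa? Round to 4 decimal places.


PV = nRT, solve for P = nRT / V.
nRT = 1.569 * 8.314 * 246 = 3208.9878
P = 3208.9878 / 22.28
P = 144.02997307 kPa, rounded to 4 dp:

144.0300 kPa


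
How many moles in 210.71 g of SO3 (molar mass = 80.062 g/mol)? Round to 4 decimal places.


n = mass / M
n = 210.71 / 80.062
n = 2.63183533 mol, rounded to 4 dp:

2.6318 mol


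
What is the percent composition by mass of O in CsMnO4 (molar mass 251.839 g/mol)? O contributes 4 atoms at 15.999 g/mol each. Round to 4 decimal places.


pct = 100 * (n_elem * M_elem) / M_total
mass_contribution = 4 * 15.999 = 63.996 g/mol
pct = 100 * 63.996 / 251.839
pct = 25.4114732 %, rounded to 4 dp:

25.4115 %


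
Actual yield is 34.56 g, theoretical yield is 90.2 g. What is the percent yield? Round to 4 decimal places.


% yield = 100 * actual / theoretical
% yield = 100 * 34.56 / 90.2
% yield = 38.31485588 %, rounded to 4 dp:

38.3149 %


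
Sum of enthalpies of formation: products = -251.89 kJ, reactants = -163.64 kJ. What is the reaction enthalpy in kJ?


dH_rxn = sum(dH_f products) - sum(dH_f reactants)
dH_rxn = -251.89 - (-163.64)
dH_rxn = -88.25 kJ:

-88.25 kJ


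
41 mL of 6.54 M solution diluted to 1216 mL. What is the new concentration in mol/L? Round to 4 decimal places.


Dilution: M1*V1 = M2*V2, solve for M2.
M2 = M1*V1 / V2
M2 = 6.54 * 41 / 1216
M2 = 268.14 / 1216
M2 = 0.22050987 mol/L, rounded to 4 dp:

0.2205 mol/L


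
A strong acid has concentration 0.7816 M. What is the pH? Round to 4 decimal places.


A strong acid dissociates completely, so [H+] equals the given concentration.
pH = -log10([H+]) = -log10(0.7816)
pH = 0.10701545, rounded to 4 dp:

0.1070


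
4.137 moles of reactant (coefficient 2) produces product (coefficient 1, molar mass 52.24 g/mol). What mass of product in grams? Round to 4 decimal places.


Use the coefficient ratio to convert reactant moles to product moles, then multiply by the product's molar mass.
moles_P = moles_R * (coeff_P / coeff_R) = 4.137 * (1/2) = 2.0685
mass_P = moles_P * M_P = 2.0685 * 52.24
mass_P = 108.05844 g, rounded to 4 dp:

108.0584 g


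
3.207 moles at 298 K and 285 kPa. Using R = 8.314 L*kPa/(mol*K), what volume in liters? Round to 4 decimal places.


PV = nRT, solve for V = nRT / P.
nRT = 3.207 * 8.314 * 298 = 7945.5734
V = 7945.5734 / 285
V = 27.87920491 L, rounded to 4 dp:

27.8792 L


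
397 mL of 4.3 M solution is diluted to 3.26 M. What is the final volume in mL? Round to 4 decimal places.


Dilution: M1*V1 = M2*V2, solve for V2.
V2 = M1*V1 / M2
V2 = 4.3 * 397 / 3.26
V2 = 1707.1 / 3.26
V2 = 523.65030675 mL, rounded to 4 dp:

523.6503 mL


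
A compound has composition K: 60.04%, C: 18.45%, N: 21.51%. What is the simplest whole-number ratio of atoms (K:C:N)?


Assume 100 g of compound, divide each mass% by atomic mass to get moles, then normalize by the smallest to get a raw atom ratio.
Moles per 100 g: K: 60.04/39.098 = 1.5356, C: 18.45/12.011 = 1.5361, N: 21.51/14.007 = 1.5357
Raw ratio (divide by min = 1.5356): K: 1.0, C: 1.0, N: 1.0
Multiply by 1 to clear fractions: K: 1.0 ~= 1, C: 1.0 ~= 1, N: 1.0 ~= 1
Reduce by GCD to get the simplest whole-number ratio:

1:1:1


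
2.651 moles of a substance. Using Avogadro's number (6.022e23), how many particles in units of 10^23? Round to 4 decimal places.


N = n * NA, then divide by 1e23 for the requested units.
N / 1e23 = n * 6.022
N / 1e23 = 2.651 * 6.022
N / 1e23 = 15.964322, rounded to 4 dp:

15.9643


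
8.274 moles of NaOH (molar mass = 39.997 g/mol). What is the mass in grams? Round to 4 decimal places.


mass = n * M
mass = 8.274 * 39.997
mass = 330.935178 g, rounded to 4 dp:

330.9352 g


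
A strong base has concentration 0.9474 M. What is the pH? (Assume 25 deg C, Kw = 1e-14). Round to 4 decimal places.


A strong base dissociates completely, so [OH-] equals the given concentration.
pOH = -log10([OH-]) = -log10(0.9474) = 0.023467
pH = 14 - pOH = 14 - 0.023467
pH = 13.976533, rounded to 4 dp:

13.9765


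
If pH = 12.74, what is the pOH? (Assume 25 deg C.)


At 25 deg C, pH + pOH = 14.
pOH = 14 - pH = 14 - 12.74
pOH = 1.26:

1.26


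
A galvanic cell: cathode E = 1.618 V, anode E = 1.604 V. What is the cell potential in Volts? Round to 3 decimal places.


Standard cell potential: E_cell = E_cathode - E_anode.
E_cell = 1.618 - (1.604)
E_cell = 0.014 V, rounded to 3 dp:

0.014 V


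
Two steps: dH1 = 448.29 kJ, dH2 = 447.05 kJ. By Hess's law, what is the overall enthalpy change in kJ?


Hess's law: enthalpy is a state function, so add the step enthalpies.
dH_total = dH1 + dH2 = 448.29 + (447.05)
dH_total = 895.34 kJ:

895.34 kJ


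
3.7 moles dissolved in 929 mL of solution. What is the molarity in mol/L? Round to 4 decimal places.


Convert volume to liters: V_L = V_mL / 1000.
V_L = 929 / 1000 = 0.929 L
M = n / V_L = 3.7 / 0.929
M = 3.98277718 mol/L, rounded to 4 dp:

3.9828 mol/L


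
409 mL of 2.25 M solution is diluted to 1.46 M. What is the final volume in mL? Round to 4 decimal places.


Dilution: M1*V1 = M2*V2, solve for V2.
V2 = M1*V1 / M2
V2 = 2.25 * 409 / 1.46
V2 = 920.25 / 1.46
V2 = 630.30821918 mL, rounded to 4 dp:

630.3082 mL


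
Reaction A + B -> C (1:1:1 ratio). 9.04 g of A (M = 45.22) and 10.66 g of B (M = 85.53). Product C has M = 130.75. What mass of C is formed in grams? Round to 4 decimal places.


Find moles of each reactant; the smaller value is the limiting reagent in a 1:1:1 reaction, so moles_C equals moles of the limiter.
n_A = mass_A / M_A = 9.04 / 45.22 = 0.199912 mol
n_B = mass_B / M_B = 10.66 / 85.53 = 0.124635 mol
Limiting reagent: B (smaller), n_limiting = 0.124635 mol
mass_C = n_limiting * M_C = 0.124635 * 130.75
mass_C = 16.29602625 g, rounded to 4 dp:

16.2960 g


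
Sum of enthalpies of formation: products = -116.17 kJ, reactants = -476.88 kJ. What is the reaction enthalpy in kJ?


dH_rxn = sum(dH_f products) - sum(dH_f reactants)
dH_rxn = -116.17 - (-476.88)
dH_rxn = 360.71 kJ:

360.71 kJ


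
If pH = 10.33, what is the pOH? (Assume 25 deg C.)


At 25 deg C, pH + pOH = 14.
pOH = 14 - pH = 14 - 10.33
pOH = 3.67:

3.67


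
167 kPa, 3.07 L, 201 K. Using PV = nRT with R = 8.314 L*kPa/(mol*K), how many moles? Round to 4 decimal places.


PV = nRT, solve for n = PV / (RT).
PV = 167 * 3.07 = 512.69
RT = 8.314 * 201 = 1671.114
n = 512.69 / 1671.114
n = 0.30679535 mol, rounded to 4 dp:

0.3068 mol


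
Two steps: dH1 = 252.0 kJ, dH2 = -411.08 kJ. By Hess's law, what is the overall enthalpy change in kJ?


Hess's law: enthalpy is a state function, so add the step enthalpies.
dH_total = dH1 + dH2 = 252.0 + (-411.08)
dH_total = -159.08 kJ:

-159.08 kJ


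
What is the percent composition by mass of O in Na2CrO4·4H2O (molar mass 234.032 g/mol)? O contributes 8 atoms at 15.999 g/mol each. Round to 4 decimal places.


pct = 100 * (n_elem * M_elem) / M_total
mass_contribution = 8 * 15.999 = 127.992 g/mol
pct = 100 * 127.992 / 234.032
pct = 54.68995693 %, rounded to 4 dp:

54.6900 %


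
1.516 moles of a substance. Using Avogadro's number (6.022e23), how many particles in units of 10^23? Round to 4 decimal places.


N = n * NA, then divide by 1e23 for the requested units.
N / 1e23 = n * 6.022
N / 1e23 = 1.516 * 6.022
N / 1e23 = 9.129352, rounded to 4 dp:

9.1294


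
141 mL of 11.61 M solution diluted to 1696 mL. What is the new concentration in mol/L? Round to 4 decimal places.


Dilution: M1*V1 = M2*V2, solve for M2.
M2 = M1*V1 / V2
M2 = 11.61 * 141 / 1696
M2 = 1637.01 / 1696
M2 = 0.96521816 mol/L, rounded to 4 dp:

0.9652 mol/L


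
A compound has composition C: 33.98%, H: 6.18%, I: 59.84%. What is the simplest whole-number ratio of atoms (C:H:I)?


Assume 100 g of compound, divide each mass% by atomic mass to get moles, then normalize by the smallest to get a raw atom ratio.
Moles per 100 g: C: 33.98/12.011 = 2.8291, H: 6.18/1.008 = 6.131, I: 59.84/126.904 = 0.4715
Raw ratio (divide by min = 0.4715): C: 6.0, H: 13.002, I: 1.0
Multiply by 1 to clear fractions: C: 6.0 ~= 6, H: 13.002 ~= 13, I: 1.0 ~= 1
Reduce by GCD to get the simplest whole-number ratio:

6:13:1


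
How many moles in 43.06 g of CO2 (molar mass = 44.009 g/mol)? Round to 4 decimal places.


n = mass / M
n = 43.06 / 44.009
n = 0.97843623 mol, rounded to 4 dp:

0.9784 mol


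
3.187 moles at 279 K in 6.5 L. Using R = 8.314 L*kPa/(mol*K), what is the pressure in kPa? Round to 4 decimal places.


PV = nRT, solve for P = nRT / V.
nRT = 3.187 * 8.314 * 279 = 7392.5843
P = 7392.5843 / 6.5
P = 1137.32066154 kPa, rounded to 4 dp:

1137.3207 kPa


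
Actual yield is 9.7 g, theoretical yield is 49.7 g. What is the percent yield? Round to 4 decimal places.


% yield = 100 * actual / theoretical
% yield = 100 * 9.7 / 49.7
% yield = 19.51710262 %, rounded to 4 dp:

19.5171 %


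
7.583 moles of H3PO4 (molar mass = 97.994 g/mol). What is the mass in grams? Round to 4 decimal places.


mass = n * M
mass = 7.583 * 97.994
mass = 743.088502 g, rounded to 4 dp:

743.0885 g


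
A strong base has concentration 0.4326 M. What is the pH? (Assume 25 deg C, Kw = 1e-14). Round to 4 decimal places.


A strong base dissociates completely, so [OH-] equals the given concentration.
pOH = -log10([OH-]) = -log10(0.4326) = 0.363913
pH = 14 - pOH = 14 - 0.363913
pH = 13.636087, rounded to 4 dp:

13.6361


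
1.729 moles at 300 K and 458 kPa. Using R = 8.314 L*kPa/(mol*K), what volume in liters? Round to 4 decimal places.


PV = nRT, solve for V = nRT / P.
nRT = 1.729 * 8.314 * 300 = 4312.4718
V = 4312.4718 / 458
V = 9.41587729 L, rounded to 4 dp:

9.4159 L


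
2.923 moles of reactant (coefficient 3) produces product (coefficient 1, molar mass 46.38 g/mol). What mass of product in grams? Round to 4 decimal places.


Use the coefficient ratio to convert reactant moles to product moles, then multiply by the product's molar mass.
moles_P = moles_R * (coeff_P / coeff_R) = 2.923 * (1/3) = 0.974333
mass_P = moles_P * M_P = 0.974333 * 46.38
mass_P = 45.18956454 g, rounded to 4 dp:

45.1896 g


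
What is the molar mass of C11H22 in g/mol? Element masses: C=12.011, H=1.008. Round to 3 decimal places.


M = sum(count * atomic_mass) over atoms.
M = 11*12.011 + 22*1.008
M = 132.121 + 22.176
M = 154.297 g/mol, rounded to 3 dp:

154.297 g/mol


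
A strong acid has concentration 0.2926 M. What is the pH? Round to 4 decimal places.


A strong acid dissociates completely, so [H+] equals the given concentration.
pH = -log10([H+]) = -log10(0.2926)
pH = 0.53372568, rounded to 4 dp:

0.5337


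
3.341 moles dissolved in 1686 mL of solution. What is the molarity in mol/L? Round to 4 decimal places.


Convert volume to liters: V_L = V_mL / 1000.
V_L = 1686 / 1000 = 1.686 L
M = n / V_L = 3.341 / 1.686
M = 1.98161329 mol/L, rounded to 4 dp:

1.9816 mol/L


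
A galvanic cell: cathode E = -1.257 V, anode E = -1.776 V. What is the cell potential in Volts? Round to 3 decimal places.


Standard cell potential: E_cell = E_cathode - E_anode.
E_cell = -1.257 - (-1.776)
E_cell = 0.519 V, rounded to 3 dp:

0.519 V


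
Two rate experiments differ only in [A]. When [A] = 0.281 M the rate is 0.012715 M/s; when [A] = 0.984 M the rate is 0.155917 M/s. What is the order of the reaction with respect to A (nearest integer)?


Rate is proportional to [A]^n, so rate2/rate1 = ([A]2/[A]1)^n. Take logs to solve for n.
rate2/rate1 = 0.155917 / 0.012715 = 12.2624
[A]2/[A]1 = 0.984 / 0.281 = 3.5018
n = ln(12.2624) / ln(3.5018) = 2.0
Nearest integer order:

2


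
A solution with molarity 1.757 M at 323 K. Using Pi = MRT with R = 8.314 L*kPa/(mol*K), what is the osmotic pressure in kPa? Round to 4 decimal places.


Osmotic pressure (van't Hoff): Pi = M*R*T.
RT = 8.314 * 323 = 2685.422
Pi = 1.757 * 2685.422
Pi = 4718.286454 kPa, rounded to 4 dp:

4718.2865 kPa


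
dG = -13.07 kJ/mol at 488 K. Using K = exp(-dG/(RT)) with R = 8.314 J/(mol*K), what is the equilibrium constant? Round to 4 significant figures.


dG is in kJ/mol; multiply by 1000 to match R in J/(mol*K).
RT = 8.314 * 488 = 4057.232 J/mol
exponent = -dG*1000 / (RT) = -(-13.07*1000) / 4057.232 = 3.22140809
K = exp(3.22140809)
K = 25.063387, rounded to 4 significant figures:

25.06


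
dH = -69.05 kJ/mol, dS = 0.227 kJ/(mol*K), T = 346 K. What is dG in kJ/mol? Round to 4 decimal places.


Gibbs: dG = dH - T*dS (consistent units, dS already in kJ/(mol*K)).
T*dS = 346 * 0.227 = 78.542
dG = -69.05 - (78.542)
dG = -147.592 kJ/mol, rounded to 4 dp:

-147.5920 kJ/mol


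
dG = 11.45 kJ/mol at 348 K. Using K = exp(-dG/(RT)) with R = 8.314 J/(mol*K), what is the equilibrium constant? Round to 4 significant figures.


dG is in kJ/mol; multiply by 1000 to match R in J/(mol*K).
RT = 8.314 * 348 = 2893.272 J/mol
exponent = -dG*1000 / (RT) = -(11.45*1000) / 2893.272 = -3.95745716
K = exp(-3.95745716)
K = 0.01911165, rounded to 4 significant figures:

0.01911


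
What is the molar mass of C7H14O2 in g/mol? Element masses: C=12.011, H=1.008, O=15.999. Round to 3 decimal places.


M = sum(count * atomic_mass) over atoms.
M = 7*12.011 + 14*1.008 + 2*15.999
M = 84.077 + 14.112 + 31.998
M = 130.187 g/mol, rounded to 3 dp:

130.187 g/mol


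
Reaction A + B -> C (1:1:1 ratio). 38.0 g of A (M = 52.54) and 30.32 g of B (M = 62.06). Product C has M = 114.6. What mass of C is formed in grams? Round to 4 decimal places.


Find moles of each reactant; the smaller value is the limiting reagent in a 1:1:1 reaction, so moles_C equals moles of the limiter.
n_A = mass_A / M_A = 38.0 / 52.54 = 0.723258 mol
n_B = mass_B / M_B = 30.32 / 62.06 = 0.488559 mol
Limiting reagent: B (smaller), n_limiting = 0.488559 mol
mass_C = n_limiting * M_C = 0.488559 * 114.6
mass_C = 55.9888614 g, rounded to 4 dp:

55.9889 g


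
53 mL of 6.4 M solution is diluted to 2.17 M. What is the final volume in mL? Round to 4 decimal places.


Dilution: M1*V1 = M2*V2, solve for V2.
V2 = M1*V1 / M2
V2 = 6.4 * 53 / 2.17
V2 = 339.2 / 2.17
V2 = 156.31336406 mL, rounded to 4 dp:

156.3134 mL


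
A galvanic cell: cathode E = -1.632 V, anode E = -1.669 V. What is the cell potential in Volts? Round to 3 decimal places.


Standard cell potential: E_cell = E_cathode - E_anode.
E_cell = -1.632 - (-1.669)
E_cell = 0.037 V, rounded to 3 dp:

0.037 V


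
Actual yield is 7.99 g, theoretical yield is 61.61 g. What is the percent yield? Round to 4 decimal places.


% yield = 100 * actual / theoretical
% yield = 100 * 7.99 / 61.61
% yield = 12.96867392 %, rounded to 4 dp:

12.9687 %


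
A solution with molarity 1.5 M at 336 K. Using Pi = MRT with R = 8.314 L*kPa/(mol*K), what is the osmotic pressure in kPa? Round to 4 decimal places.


Osmotic pressure (van't Hoff): Pi = M*R*T.
RT = 8.314 * 336 = 2793.504
Pi = 1.5 * 2793.504
Pi = 4190.256 kPa, rounded to 4 dp:

4190.2560 kPa


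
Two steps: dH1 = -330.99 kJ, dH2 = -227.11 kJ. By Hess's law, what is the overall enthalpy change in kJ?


Hess's law: enthalpy is a state function, so add the step enthalpies.
dH_total = dH1 + dH2 = -330.99 + (-227.11)
dH_total = -558.1 kJ:

-558.10 kJ


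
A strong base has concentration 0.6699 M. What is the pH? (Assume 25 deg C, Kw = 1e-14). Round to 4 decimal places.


A strong base dissociates completely, so [OH-] equals the given concentration.
pOH = -log10([OH-]) = -log10(0.6699) = 0.17399
pH = 14 - pOH = 14 - 0.17399
pH = 13.82601, rounded to 4 dp:

13.8260


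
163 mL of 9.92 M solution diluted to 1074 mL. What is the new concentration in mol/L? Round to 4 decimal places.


Dilution: M1*V1 = M2*V2, solve for M2.
M2 = M1*V1 / V2
M2 = 9.92 * 163 / 1074
M2 = 1616.96 / 1074
M2 = 1.50554935 mol/L, rounded to 4 dp:

1.5055 mol/L


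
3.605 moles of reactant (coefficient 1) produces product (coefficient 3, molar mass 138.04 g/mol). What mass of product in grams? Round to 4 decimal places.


Use the coefficient ratio to convert reactant moles to product moles, then multiply by the product's molar mass.
moles_P = moles_R * (coeff_P / coeff_R) = 3.605 * (3/1) = 10.815
mass_P = moles_P * M_P = 10.815 * 138.04
mass_P = 1492.9026 g, rounded to 4 dp:

1492.9026 g


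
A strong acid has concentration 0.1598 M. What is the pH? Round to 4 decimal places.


A strong acid dissociates completely, so [H+] equals the given concentration.
pH = -log10([H+]) = -log10(0.1598)
pH = 0.79642323, rounded to 4 dp:

0.7964


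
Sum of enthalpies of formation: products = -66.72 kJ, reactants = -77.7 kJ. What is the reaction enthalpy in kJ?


dH_rxn = sum(dH_f products) - sum(dH_f reactants)
dH_rxn = -66.72 - (-77.7)
dH_rxn = 10.98 kJ:

10.98 kJ


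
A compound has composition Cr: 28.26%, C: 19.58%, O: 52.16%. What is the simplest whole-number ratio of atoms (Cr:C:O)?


Assume 100 g of compound, divide each mass% by atomic mass to get moles, then normalize by the smallest to get a raw atom ratio.
Moles per 100 g: Cr: 28.26/51.996 = 0.5435, C: 19.58/12.011 = 1.6302, O: 52.16/15.999 = 3.2602
Raw ratio (divide by min = 0.5435): Cr: 1.0, C: 2.999, O: 5.998
Multiply by 1 to clear fractions: Cr: 1.0 ~= 1, C: 2.999 ~= 3, O: 5.998 ~= 6
Reduce by GCD to get the simplest whole-number ratio:

1:3:6


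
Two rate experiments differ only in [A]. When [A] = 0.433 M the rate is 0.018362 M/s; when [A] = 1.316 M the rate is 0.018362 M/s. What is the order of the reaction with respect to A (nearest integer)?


Rate is proportional to [A]^n, so rate2/rate1 = ([A]2/[A]1)^n. Take logs to solve for n.
rate2/rate1 = 0.018362 / 0.018362 = 1.0
[A]2/[A]1 = 1.316 / 0.433 = 3.0393
n = ln(1.0) / ln(3.0393) = 0.0
Nearest integer order:

0


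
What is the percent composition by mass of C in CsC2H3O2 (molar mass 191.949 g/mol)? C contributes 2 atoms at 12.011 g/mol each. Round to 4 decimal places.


pct = 100 * (n_elem * M_elem) / M_total
mass_contribution = 2 * 12.011 = 24.022 g/mol
pct = 100 * 24.022 / 191.949
pct = 12.51478257 %, rounded to 4 dp:

12.5148 %


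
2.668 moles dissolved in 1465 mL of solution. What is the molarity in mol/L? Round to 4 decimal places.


Convert volume to liters: V_L = V_mL / 1000.
V_L = 1465 / 1000 = 1.465 L
M = n / V_L = 2.668 / 1.465
M = 1.82116041 mol/L, rounded to 4 dp:

1.8212 mol/L


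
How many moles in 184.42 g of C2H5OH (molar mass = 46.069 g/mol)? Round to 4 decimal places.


n = mass / M
n = 184.42 / 46.069
n = 4.00312575 mol, rounded to 4 dp:

4.0031 mol


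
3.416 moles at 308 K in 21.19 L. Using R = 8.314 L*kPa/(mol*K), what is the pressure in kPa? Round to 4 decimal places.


PV = nRT, solve for P = nRT / V.
nRT = 3.416 * 8.314 * 308 = 8747.3922
P = 8747.3922 / 21.19
P = 412.80756017 kPa, rounded to 4 dp:

412.8076 kPa


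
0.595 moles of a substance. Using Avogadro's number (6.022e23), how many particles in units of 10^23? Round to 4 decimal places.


N = n * NA, then divide by 1e23 for the requested units.
N / 1e23 = n * 6.022
N / 1e23 = 0.595 * 6.022
N / 1e23 = 3.58309, rounded to 4 dp:

3.5831


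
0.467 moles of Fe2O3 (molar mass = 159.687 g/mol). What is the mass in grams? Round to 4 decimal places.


mass = n * M
mass = 0.467 * 159.687
mass = 74.573829 g, rounded to 4 dp:

74.5738 g


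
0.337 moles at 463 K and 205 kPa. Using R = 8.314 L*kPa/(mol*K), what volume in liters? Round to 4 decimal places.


PV = nRT, solve for V = nRT / P.
nRT = 0.337 * 8.314 * 463 = 1297.2417
V = 1297.2417 / 205
V = 6.32800829 L, rounded to 4 dp:

6.3280 L


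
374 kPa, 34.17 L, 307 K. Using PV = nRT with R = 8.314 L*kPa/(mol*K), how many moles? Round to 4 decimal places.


PV = nRT, solve for n = PV / (RT).
PV = 374 * 34.17 = 12779.58
RT = 8.314 * 307 = 2552.398
n = 12779.58 / 2552.398
n = 5.00689156 mol, rounded to 4 dp:

5.0069 mol


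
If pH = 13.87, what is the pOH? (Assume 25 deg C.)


At 25 deg C, pH + pOH = 14.
pOH = 14 - pH = 14 - 13.87
pOH = 0.13:

0.13


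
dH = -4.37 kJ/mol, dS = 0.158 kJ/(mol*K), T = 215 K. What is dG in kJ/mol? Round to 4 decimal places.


Gibbs: dG = dH - T*dS (consistent units, dS already in kJ/(mol*K)).
T*dS = 215 * 0.158 = 33.97
dG = -4.37 - (33.97)
dG = -38.34 kJ/mol, rounded to 4 dp:

-38.3400 kJ/mol


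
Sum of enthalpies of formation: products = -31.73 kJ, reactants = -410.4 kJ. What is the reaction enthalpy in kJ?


dH_rxn = sum(dH_f products) - sum(dH_f reactants)
dH_rxn = -31.73 - (-410.4)
dH_rxn = 378.67 kJ:

378.67 kJ


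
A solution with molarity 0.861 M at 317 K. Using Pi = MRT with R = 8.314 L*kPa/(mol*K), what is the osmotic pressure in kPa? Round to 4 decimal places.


Osmotic pressure (van't Hoff): Pi = M*R*T.
RT = 8.314 * 317 = 2635.538
Pi = 0.861 * 2635.538
Pi = 2269.198218 kPa, rounded to 4 dp:

2269.1982 kPa


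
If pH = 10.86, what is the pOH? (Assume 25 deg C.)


At 25 deg C, pH + pOH = 14.
pOH = 14 - pH = 14 - 10.86
pOH = 3.14:

3.14


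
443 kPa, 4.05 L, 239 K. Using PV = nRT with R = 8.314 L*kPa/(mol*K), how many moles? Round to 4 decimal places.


PV = nRT, solve for n = PV / (RT).
PV = 443 * 4.05 = 1794.15
RT = 8.314 * 239 = 1987.046
n = 1794.15 / 1987.046
n = 0.90292323 mol, rounded to 4 dp:

0.9029 mol


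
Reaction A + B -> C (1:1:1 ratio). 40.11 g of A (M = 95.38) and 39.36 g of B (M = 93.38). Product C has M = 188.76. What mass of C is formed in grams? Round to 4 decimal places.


Find moles of each reactant; the smaller value is the limiting reagent in a 1:1:1 reaction, so moles_C equals moles of the limiter.
n_A = mass_A / M_A = 40.11 / 95.38 = 0.420528 mol
n_B = mass_B / M_B = 39.36 / 93.38 = 0.421504 mol
Limiting reagent: A (smaller), n_limiting = 0.420528 mol
mass_C = n_limiting * M_C = 0.420528 * 188.76
mass_C = 79.37886528 g, rounded to 4 dp:

79.3789 g


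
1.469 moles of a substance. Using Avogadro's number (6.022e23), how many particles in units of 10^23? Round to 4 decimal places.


N = n * NA, then divide by 1e23 for the requested units.
N / 1e23 = n * 6.022
N / 1e23 = 1.469 * 6.022
N / 1e23 = 8.846318, rounded to 4 dp:

8.8463


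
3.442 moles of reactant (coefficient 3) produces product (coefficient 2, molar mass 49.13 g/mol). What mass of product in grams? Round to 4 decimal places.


Use the coefficient ratio to convert reactant moles to product moles, then multiply by the product's molar mass.
moles_P = moles_R * (coeff_P / coeff_R) = 3.442 * (2/3) = 2.294667
mass_P = moles_P * M_P = 2.294667 * 49.13
mass_P = 112.73698971 g, rounded to 4 dp:

112.7370 g


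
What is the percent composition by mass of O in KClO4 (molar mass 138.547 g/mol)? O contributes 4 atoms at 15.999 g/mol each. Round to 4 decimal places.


pct = 100 * (n_elem * M_elem) / M_total
mass_contribution = 4 * 15.999 = 63.996 g/mol
pct = 100 * 63.996 / 138.547
pct = 46.19082333 %, rounded to 4 dp:

46.1908 %


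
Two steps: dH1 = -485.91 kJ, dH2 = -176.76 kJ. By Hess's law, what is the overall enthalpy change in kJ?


Hess's law: enthalpy is a state function, so add the step enthalpies.
dH_total = dH1 + dH2 = -485.91 + (-176.76)
dH_total = -662.67 kJ:

-662.67 kJ


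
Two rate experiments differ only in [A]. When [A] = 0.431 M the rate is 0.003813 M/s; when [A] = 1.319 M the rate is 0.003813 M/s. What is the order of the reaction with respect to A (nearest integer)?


Rate is proportional to [A]^n, so rate2/rate1 = ([A]2/[A]1)^n. Take logs to solve for n.
rate2/rate1 = 0.003813 / 0.003813 = 1.0
[A]2/[A]1 = 1.319 / 0.431 = 3.0603
n = ln(1.0) / ln(3.0603) = 0.0
Nearest integer order:

0


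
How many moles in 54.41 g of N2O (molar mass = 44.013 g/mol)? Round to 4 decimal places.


n = mass / M
n = 54.41 / 44.013
n = 1.23622566 mol, rounded to 4 dp:

1.2362 mol


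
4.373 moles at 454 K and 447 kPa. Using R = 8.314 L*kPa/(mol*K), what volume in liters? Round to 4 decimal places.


PV = nRT, solve for V = nRT / P.
nRT = 4.373 * 8.314 * 454 = 16506.1334
V = 16506.1334 / 447
V = 36.92647293 L, rounded to 4 dp:

36.9265 L


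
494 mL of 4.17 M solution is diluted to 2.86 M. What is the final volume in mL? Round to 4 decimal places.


Dilution: M1*V1 = M2*V2, solve for V2.
V2 = M1*V1 / M2
V2 = 4.17 * 494 / 2.86
V2 = 2059.98 / 2.86
V2 = 720.27272727 mL, rounded to 4 dp:

720.2727 mL


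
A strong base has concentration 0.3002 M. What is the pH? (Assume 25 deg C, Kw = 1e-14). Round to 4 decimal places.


A strong base dissociates completely, so [OH-] equals the given concentration.
pOH = -log10([OH-]) = -log10(0.3002) = 0.522589
pH = 14 - pOH = 14 - 0.522589
pH = 13.477411, rounded to 4 dp:

13.4774


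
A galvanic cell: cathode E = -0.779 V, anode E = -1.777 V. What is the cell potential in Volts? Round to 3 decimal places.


Standard cell potential: E_cell = E_cathode - E_anode.
E_cell = -0.779 - (-1.777)
E_cell = 0.998 V, rounded to 3 dp:

0.998 V


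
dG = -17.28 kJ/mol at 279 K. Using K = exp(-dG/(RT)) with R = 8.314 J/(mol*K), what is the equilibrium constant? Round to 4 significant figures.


dG is in kJ/mol; multiply by 1000 to match R in J/(mol*K).
RT = 8.314 * 279 = 2319.606 J/mol
exponent = -dG*1000 / (RT) = -(-17.28*1000) / 2319.606 = 7.449541
K = exp(7.449541)
K = 1719.0739, rounded to 4 significant figures:

1719


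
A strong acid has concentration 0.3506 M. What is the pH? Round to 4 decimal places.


A strong acid dissociates completely, so [H+] equals the given concentration.
pH = -log10([H+]) = -log10(0.3506)
pH = 0.45518809, rounded to 4 dp:

0.4552


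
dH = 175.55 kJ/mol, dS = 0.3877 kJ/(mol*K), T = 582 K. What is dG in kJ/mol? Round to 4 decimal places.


Gibbs: dG = dH - T*dS (consistent units, dS already in kJ/(mol*K)).
T*dS = 582 * 0.3877 = 225.6414
dG = 175.55 - (225.6414)
dG = -50.0914 kJ/mol, rounded to 4 dp:

-50.0914 kJ/mol


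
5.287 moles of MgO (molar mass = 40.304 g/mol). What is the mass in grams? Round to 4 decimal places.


mass = n * M
mass = 5.287 * 40.304
mass = 213.087248 g, rounded to 4 dp:

213.0872 g


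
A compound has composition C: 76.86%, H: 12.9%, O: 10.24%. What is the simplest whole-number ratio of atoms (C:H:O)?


Assume 100 g of compound, divide each mass% by atomic mass to get moles, then normalize by the smallest to get a raw atom ratio.
Moles per 100 g: C: 76.86/12.011 = 6.3991, H: 12.9/1.008 = 12.7976, O: 10.24/15.999 = 0.64
Raw ratio (divide by min = 0.64): C: 9.998, H: 19.995, O: 1.0
Multiply by 1 to clear fractions: C: 9.998 ~= 10, H: 19.995 ~= 20, O: 1.0 ~= 1
Reduce by GCD to get the simplest whole-number ratio:

10:20:1


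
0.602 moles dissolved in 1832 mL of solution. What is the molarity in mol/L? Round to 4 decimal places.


Convert volume to liters: V_L = V_mL / 1000.
V_L = 1832 / 1000 = 1.832 L
M = n / V_L = 0.602 / 1.832
M = 0.32860262 mol/L, rounded to 4 dp:

0.3286 mol/L


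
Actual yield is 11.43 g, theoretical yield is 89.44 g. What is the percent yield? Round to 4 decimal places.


% yield = 100 * actual / theoretical
% yield = 100 * 11.43 / 89.44
% yield = 12.77951699 %, rounded to 4 dp:

12.7795 %
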